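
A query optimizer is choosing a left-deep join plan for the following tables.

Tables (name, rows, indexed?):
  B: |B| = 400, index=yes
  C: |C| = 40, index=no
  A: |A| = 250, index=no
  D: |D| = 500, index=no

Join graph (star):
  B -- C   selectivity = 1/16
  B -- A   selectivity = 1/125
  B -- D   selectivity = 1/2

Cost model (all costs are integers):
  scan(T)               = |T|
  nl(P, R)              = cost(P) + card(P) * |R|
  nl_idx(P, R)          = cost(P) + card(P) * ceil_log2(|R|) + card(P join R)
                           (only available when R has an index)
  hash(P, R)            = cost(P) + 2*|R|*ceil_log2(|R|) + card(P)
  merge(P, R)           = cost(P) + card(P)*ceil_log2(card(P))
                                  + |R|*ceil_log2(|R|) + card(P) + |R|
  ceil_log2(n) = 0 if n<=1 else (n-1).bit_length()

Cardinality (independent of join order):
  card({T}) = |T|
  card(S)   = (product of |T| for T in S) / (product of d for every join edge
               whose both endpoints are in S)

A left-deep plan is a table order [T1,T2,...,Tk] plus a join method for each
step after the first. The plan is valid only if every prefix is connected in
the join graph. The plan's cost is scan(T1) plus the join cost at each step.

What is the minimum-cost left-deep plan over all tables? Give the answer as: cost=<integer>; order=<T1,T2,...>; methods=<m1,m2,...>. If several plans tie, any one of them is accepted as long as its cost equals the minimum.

Selinger DP (subsets sized 1..n):
  {B}: scan cost=400, card=400
  {C}: scan cost=40, card=40
  {A}: scan cost=250, card=250
  {D}: scan cost=500, card=500
  {BC}: card=1000; try (C,hash)→1280, (B,nl_idx)→1400, (B,merge)→4320, (C,merge)→4680, (B,hash)→7280, (B,nl)→16040 …(+1); best=1280 via (C,hash)
  {AB}: card=800; try (B,nl_idx)→3300, (A,hash)→4800, (B,merge)→6500, (A,merge)→6650, (B,hash)→7700, (B,nl)→100250 …(+1); best=3300 via (B,nl_idx)
  {BD}: card=100000; try (B,hash)→8200, (D,merge)→9400, (B,merge)→9500, (D,hash)→9800, (B,nl_idx)→105000, (D,nl)→200400 …(+1); best=8200 via (B,hash)
  {ABC}: card=2000; try (C,hash)→4580, (A,hash)→6280, (C,merge)→12380, (A,merge)→14530, (C,nl)→35300, (A,nl)→251280; best=4580 via (C,hash)
  {BCD}: card=250000; try (D,hash)→11280, (D,merge)→17280, (C,hash)→108680, (D,nl)→501280, (C,merge)→1808480, (C,nl)→4008200; best=11280 via (D,hash)
  {ABD}: card=200000; try (D,hash)→13100, (D,merge)→17100, (A,hash)→112200, (D,nl)→403300, (A,merge)→1810450, (A,nl)→25008200; best=13100 via (D,hash)
  {ABCD}: card=500000; try (D,hash)→15580, (D,merge)→33580, (C,hash)→213580, (A,hash)→265280, (D,nl)→1004580, (C,merge)→3813380 …(+3); best=15580 via (D,hash)

cost=15580; order=A,B,C,D; methods=nl_idx,hash,hash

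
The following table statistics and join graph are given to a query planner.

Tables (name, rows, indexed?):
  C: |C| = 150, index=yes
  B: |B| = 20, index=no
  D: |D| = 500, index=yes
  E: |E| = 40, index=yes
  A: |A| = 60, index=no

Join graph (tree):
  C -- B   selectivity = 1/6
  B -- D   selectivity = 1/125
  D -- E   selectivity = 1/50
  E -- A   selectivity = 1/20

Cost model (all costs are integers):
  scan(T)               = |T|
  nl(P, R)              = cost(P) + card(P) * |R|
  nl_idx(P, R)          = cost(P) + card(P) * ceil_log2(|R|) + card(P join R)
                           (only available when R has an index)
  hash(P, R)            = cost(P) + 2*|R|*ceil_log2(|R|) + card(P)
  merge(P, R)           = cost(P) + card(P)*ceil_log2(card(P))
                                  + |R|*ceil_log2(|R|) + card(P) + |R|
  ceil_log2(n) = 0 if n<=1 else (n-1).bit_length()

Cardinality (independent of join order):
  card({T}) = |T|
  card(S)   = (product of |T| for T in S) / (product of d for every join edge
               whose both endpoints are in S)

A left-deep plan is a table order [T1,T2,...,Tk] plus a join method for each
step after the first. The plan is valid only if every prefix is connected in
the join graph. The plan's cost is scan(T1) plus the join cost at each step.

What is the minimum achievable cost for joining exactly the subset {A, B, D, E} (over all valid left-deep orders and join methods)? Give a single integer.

1608

Selinger DP over subsets of {A,B,D,E}:
  {B}: scan cost=20, card=20
  {D}: scan cost=500, card=500
  {E}: scan cost=40, card=40
  {A}: scan cost=60, card=60
  {BD}: card=80; try (D,nl_idx)→280, (B,hash)→1200, (D,merge)→5140, (B,merge)→5620, (D,hash)→9040, (D,nl)→10020 …(+1); best=280 via (D,nl_idx)
  {DE}: card=400; try (D,nl_idx)→800, (E,hash)→1480, (E,nl_idx)→3900, (D,merge)→5320, (E,merge)→5780, (D,hash)→9080 …(+2); best=800 via (D,nl_idx)
  {AE}: card=120; try (E,nl_idx)→540, (E,hash)→600, (A,merge)→740, (E,merge)→760, (A,hash)→800, (A,nl)→2440 …(+1); best=540 via (E,nl_idx)
  {BDE}: card=64; try (E,nl_idx)→824, (E,hash)→840, (E,merge)→1200, (B,hash)→1400, (E,nl)→3480, (B,merge)→4920 …(+1); best=824 via (E,nl_idx)
  {ADE}: card=1200; try (A,hash)→1920, (D,nl_idx)→2820, (A,merge)→5220, (D,merge)→6500, (D,hash)→9660, (A,nl)→24800 …(+1); best=1920 via (A,hash)
  {ABDE}: card=192; try (A,hash)→1608, (A,merge)→1692, (B,hash)→3320, (A,nl)→4664, (B,merge)→16440, (B,nl)→25920; best=1608 via (A,hash)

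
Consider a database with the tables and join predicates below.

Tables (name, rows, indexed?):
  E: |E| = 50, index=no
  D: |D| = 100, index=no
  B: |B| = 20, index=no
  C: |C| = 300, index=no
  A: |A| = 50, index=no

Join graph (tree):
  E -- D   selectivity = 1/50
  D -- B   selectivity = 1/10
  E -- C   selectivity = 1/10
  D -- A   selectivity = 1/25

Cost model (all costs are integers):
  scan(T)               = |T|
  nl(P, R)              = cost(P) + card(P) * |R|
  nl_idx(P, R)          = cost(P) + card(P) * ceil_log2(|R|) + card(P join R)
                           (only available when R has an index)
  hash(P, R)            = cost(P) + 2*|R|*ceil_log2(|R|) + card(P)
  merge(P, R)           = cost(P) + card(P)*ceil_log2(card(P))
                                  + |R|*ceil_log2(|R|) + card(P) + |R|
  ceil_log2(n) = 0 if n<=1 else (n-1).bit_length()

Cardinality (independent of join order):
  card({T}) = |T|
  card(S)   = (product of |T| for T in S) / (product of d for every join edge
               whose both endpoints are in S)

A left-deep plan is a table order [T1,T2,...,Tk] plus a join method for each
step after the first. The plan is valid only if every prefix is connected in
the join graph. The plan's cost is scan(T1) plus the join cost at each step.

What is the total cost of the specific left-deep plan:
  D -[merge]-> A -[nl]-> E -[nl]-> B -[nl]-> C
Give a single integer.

step 1: scan D: cost=100, card=100
step 2: join A via merge
    card(P join A) = 100*50/(25) = 200
    cost = 100 + 100*7 + 50*6 + 100 + 50 = 1250
step 3: join E via nl
    card(P join E) = 200*50/(50) = 200
    cost = 1250 + 200*50 = 11250
step 4: join B via nl
    card(P join B) = 200*20/(10) = 400
    cost = 11250 + 200*20 = 15250
step 5: join C via nl
    card(P join C) = 400*300/(10) = 12000
    cost = 15250 + 400*300 = 135250

135250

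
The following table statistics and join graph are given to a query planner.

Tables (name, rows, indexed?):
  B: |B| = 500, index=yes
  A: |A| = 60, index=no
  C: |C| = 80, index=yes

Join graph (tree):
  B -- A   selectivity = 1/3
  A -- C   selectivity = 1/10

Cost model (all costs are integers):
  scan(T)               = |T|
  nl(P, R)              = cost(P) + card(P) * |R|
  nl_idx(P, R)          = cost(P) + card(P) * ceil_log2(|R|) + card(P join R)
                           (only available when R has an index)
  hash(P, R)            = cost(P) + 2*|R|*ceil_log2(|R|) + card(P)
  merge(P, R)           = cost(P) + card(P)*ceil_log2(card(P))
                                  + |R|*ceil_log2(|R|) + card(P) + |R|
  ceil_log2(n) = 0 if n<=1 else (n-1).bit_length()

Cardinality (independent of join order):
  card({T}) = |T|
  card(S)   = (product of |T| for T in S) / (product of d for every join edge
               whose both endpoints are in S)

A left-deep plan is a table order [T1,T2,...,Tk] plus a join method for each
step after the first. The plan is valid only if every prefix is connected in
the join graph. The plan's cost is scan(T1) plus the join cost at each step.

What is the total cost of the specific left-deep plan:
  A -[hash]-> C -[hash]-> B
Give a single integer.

10720

step 1: scan A: cost=60, card=60
step 2: join C via hash
    card(P join C) = 60*80/(10) = 480
    cost = 60 + 2*80*7 + 60 = 1240
step 3: join B via hash
    card(P join B) = 480*500/(3) = 80000
    cost = 1240 + 2*500*9 + 480 = 10720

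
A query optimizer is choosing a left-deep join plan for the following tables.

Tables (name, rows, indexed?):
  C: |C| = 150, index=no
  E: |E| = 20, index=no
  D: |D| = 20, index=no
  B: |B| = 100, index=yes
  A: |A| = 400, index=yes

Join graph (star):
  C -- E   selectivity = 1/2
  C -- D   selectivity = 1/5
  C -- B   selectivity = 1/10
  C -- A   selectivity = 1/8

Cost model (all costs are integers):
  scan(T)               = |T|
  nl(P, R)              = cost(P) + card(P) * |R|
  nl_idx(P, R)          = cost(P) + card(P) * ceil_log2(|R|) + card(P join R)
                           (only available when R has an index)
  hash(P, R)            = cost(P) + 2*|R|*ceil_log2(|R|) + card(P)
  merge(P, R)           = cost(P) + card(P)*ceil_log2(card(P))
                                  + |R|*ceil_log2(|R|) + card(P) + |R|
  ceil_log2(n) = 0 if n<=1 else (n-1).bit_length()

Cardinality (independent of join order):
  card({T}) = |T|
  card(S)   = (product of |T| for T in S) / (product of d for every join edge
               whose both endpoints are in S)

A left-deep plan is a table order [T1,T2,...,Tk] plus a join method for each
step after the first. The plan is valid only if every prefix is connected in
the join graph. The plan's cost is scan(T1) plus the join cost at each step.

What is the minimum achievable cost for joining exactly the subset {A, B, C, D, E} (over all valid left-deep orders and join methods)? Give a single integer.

Selinger DP over subsets of {A,B,C,D,E}:
  {C}: scan cost=150, card=150
  {E}: scan cost=20, card=20
  {D}: scan cost=20, card=20
  {B}: scan cost=100, card=100
  {A}: scan cost=400, card=400
  {CE}: card=1500; try (E,hash)→500, (C,merge)→1490, (E,merge)→1620, (C,hash)→2440, (C,nl)→3020, (E,nl)→3150; best=500 via (E,hash)
  {CD}: card=600; try (D,hash)→500, (C,merge)→1490, (D,merge)→1620, (C,hash)→2440, (C,nl)→3020, (D,nl)→3150; best=500 via (D,hash)
  {BC}: card=1500; try (B,hash)→1700, (C,merge)→2250, (B,merge)→2300, (C,hash)→2600, (B,nl_idx)→2700, (C,nl)→15100 …(+1); best=1700 via (B,hash)
  {AC}: card=7500; try (C,hash)→3200, (A,merge)→5500, (C,merge)→5750, (A,hash)→7500, (A,nl_idx)→9000, (A,nl)→60150 …(+1); best=3200 via (C,hash)
  {CDE}: card=6000; try (E,hash)→1300, (D,hash)→2200, (E,merge)→7220, (E,nl)→12500, (D,merge)→18620, (D,nl)→30500; best=1300 via (E,hash)
  {BCE}: card=15000; try (E,hash)→3400, (B,hash)→3400, (B,merge)→19300, (E,merge)→19820, (B,nl_idx)→26000, (E,nl)→31700 …(+1); best=3400 via (E,hash)
  {ACE}: card=75000; try (A,hash)→9200, (E,hash)→10900, (A,merge)→22500, (A,nl_idx)→89000, (E,merge)→108320, (E,nl)→153200 …(+1); best=9200 via (A,hash)
  {BCD}: card=6000; try (B,hash)→2500, (D,hash)→3400, (B,merge)→7900, (B,nl_idx)→10700, (D,merge)→19820, (D,nl)→31700 …(+1); best=2500 via (B,hash)
  {ACD}: card=30000; try (A,hash)→8300, (D,hash)→10900, (A,merge)→11100, (A,nl_idx)→35900, (D,merge)→108320, (D,nl)→153200 …(+1); best=8300 via (A,hash)
  {ABC}: card=75000; try (A,hash)→10400, (B,hash)→12100, (A,merge)→23700, (A,nl_idx)→90200, (B,merge)→109000, (B,nl_idx)→130700 …(+2); best=10400 via (A,hash)
  {BCDE}: card=60000; try (E,hash)→8700, (B,hash)→8700, (D,hash)→18600, (B,merge)→86100, (E,merge)→86620, (B,nl_idx)→103300 …(+4); best=8700 via (E,hash)
  {ACDE}: card=300000; try (A,hash)→14500, (E,hash)→38500, (D,hash)→84400, (A,merge)→89300, (A,nl_idx)→355300, (E,merge)→488420 …(+4); best=14500 via (A,hash)
  {ABCE}: card=750000; try (A,hash)→25600, (E,hash)→85600, (B,hash)→85600, (A,merge)→232400, (A,nl_idx)→888400, (B,nl_idx)→1284200 …(+5); best=25600 via (A,hash)
  {ABCD}: card=300000; try (A,hash)→15700, (B,hash)→39700, (D,hash)→85600, (A,merge)→90500, (A,nl_idx)→356500, (B,merge)→489100 …(+5); best=15700 via (A,hash)
  {ABCDE}: card=3000000; try (A,hash)→75900, (E,hash)→315900, (B,hash)→315900, (D,hash)→775800, (A,merge)→1032700, (A,nl_idx)→3548700 …(+8); best=75900 via (A,hash)

75900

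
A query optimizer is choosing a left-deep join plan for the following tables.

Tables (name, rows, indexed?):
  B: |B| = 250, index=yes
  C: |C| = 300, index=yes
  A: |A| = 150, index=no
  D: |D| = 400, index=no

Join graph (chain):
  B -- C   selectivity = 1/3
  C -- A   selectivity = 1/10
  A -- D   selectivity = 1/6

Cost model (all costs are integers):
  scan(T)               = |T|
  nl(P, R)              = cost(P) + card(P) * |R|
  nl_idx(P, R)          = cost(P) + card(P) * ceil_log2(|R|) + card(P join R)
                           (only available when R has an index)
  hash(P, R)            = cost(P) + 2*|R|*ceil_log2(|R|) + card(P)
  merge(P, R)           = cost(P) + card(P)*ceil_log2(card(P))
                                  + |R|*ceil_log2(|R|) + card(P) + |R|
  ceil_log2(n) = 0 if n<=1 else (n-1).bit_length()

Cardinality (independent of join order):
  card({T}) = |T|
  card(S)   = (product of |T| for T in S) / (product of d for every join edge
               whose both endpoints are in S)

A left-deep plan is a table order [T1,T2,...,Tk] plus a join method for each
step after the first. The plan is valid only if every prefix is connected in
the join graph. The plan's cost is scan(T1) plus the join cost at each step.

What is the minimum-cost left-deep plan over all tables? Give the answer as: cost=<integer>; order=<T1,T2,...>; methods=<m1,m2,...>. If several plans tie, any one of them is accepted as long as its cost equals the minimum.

cost=318700; order=C,A,D,B; methods=hash,hash,hash

Selinger DP (subsets sized 1..n):
  {B}: scan cost=250, card=250
  {C}: scan cost=300, card=300
  {A}: scan cost=150, card=150
  {D}: scan cost=400, card=400
  {BC}: card=25000; try (B,hash)→4600, (C,merge)→5500, (B,merge)→5550, (C,hash)→5900, (C,nl_idx)→27500, (B,nl_idx)→27700 …(+2); best=4600 via (B,hash)
  {AC}: card=4500; try (A,hash)→3000, (C,merge)→4500, (A,merge)→4650, (C,hash)→5700, (C,nl_idx)→6000, (C,nl)→45150 …(+1); best=3000 via (A,hash)
  {AD}: card=10000; try (A,hash)→3200, (D,merge)→5500, (A,merge)→5750, (D,hash)→7500, (D,nl)→60150, (A,nl)→60400; best=3200 via (A,hash)
  {ABC}: card=375000; try (B,hash)→11500, (A,hash)→32000, (B,merge)→68250, (A,merge)→405950, (B,nl_idx)→414000, (B,nl)→1128000 …(+1); best=11500 via (B,hash)
  {ACD}: card=300000; try (D,hash)→14700, (C,hash)→18600, (D,merge)→70000, (C,merge)→156200, (C,nl_idx)→393200, (D,nl)→1803000 …(+1); best=14700 via (D,hash)
  {ABCD}: card=25000000; try (B,hash)→318700, (D,hash)→393700, (B,merge)→6016950, (D,merge)→7515500, (B,nl_idx)→27414700, (B,nl)→75014700 …(+1); best=318700 via (B,hash)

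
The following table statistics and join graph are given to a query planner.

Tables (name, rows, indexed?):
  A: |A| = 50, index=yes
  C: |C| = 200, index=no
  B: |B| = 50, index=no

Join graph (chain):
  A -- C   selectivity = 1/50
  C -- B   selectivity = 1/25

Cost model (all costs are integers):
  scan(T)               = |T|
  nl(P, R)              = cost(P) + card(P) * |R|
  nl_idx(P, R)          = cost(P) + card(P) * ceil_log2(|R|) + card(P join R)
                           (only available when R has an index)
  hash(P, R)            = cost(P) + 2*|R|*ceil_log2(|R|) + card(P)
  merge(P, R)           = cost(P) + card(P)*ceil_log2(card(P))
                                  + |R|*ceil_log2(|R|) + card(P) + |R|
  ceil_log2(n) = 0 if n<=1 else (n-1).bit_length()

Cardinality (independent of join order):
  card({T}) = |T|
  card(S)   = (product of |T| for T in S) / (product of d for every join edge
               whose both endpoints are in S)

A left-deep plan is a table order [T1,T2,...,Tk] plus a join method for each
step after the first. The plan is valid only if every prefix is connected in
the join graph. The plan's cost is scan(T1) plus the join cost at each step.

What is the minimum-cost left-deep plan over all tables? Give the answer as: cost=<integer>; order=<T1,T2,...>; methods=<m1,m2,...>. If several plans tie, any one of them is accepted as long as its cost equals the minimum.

Selinger DP (subsets sized 1..n):
  {A}: scan cost=50, card=50
  {C}: scan cost=200, card=200
  {B}: scan cost=50, card=50
  {AC}: card=200; try (A,hash)→1000, (A,nl_idx)→1600, (C,merge)→2200, (A,merge)→2350, (C,hash)→3300, (C,nl)→10050 …(+1); best=1000 via (A,hash)
  {BC}: card=400; try (B,hash)→1000, (C,merge)→2200, (B,merge)→2350, (C,hash)→3300, (C,nl)→10050, (B,nl)→10200; best=1000 via (B,hash)
  {ABC}: card=400; try (B,hash)→1800, (A,hash)→2000, (B,merge)→3150, (A,nl_idx)→3800, (A,merge)→5350, (B,nl)→11000 …(+1); best=1800 via (B,hash)

cost=1800; order=C,A,B; methods=hash,hash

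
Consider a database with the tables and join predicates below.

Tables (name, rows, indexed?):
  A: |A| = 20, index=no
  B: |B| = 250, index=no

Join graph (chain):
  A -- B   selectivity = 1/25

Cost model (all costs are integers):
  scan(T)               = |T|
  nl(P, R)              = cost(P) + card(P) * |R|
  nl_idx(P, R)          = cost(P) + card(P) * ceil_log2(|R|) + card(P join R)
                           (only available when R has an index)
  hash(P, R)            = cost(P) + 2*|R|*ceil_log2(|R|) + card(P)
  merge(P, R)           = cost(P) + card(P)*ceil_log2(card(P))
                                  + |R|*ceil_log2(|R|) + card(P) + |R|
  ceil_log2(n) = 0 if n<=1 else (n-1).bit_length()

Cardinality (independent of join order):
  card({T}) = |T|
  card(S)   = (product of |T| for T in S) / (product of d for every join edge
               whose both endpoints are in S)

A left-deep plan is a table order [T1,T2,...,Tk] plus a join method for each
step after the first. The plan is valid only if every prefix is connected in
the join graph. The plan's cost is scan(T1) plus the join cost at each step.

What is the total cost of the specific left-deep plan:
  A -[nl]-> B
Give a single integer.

step 1: scan A: cost=20, card=20
step 2: join B via nl
    card(P join B) = 20*250/(25) = 200
    cost = 20 + 20*250 = 5020

5020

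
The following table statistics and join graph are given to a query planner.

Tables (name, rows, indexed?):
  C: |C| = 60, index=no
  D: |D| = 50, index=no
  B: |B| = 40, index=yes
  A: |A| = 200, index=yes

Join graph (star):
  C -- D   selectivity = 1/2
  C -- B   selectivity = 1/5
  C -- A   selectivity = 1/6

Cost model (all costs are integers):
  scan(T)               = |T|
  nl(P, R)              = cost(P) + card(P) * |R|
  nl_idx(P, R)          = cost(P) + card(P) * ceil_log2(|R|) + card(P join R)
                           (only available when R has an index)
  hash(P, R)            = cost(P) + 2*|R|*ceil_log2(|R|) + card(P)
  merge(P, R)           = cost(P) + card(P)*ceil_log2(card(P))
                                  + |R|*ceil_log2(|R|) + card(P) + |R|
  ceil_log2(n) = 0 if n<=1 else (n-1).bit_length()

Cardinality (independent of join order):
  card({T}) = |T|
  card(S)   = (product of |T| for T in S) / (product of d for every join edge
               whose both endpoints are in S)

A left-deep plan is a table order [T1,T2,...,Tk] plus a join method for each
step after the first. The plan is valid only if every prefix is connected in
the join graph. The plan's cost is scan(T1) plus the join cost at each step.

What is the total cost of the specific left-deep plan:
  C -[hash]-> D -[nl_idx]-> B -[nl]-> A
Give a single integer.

2421720

step 1: scan C: cost=60, card=60
step 2: join D via hash
    card(P join D) = 60*50/(2) = 1500
    cost = 60 + 2*50*6 + 60 = 720
step 3: join B via nl_idx
    card(P join B) = 1500*40/(5) = 12000
    cost = 720 + 1500*6 + 12000 = 21720
step 4: join A via nl
    card(P join A) = 12000*200/(6) = 400000
    cost = 21720 + 12000*200 = 2421720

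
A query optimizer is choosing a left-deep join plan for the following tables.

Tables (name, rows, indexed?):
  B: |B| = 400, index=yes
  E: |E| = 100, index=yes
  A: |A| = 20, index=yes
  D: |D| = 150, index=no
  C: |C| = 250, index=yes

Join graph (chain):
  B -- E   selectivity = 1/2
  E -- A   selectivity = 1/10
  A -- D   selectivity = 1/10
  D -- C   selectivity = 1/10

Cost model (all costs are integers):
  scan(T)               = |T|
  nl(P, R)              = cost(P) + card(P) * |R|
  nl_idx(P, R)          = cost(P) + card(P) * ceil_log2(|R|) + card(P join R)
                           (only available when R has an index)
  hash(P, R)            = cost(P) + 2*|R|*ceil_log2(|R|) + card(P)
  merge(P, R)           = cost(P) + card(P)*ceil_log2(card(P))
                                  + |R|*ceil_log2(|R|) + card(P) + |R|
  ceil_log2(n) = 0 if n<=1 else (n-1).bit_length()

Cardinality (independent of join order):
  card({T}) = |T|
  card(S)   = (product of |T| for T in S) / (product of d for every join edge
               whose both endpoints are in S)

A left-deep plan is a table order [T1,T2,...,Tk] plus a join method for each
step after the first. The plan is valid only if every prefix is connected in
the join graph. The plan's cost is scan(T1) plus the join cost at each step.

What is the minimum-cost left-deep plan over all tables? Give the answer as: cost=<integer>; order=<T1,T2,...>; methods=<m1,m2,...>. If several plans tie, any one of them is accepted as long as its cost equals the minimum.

cost=91400; order=D,A,E,C,B; methods=hash,hash,hash,hash

Selinger DP (subsets sized 1..n):
  {B}: scan cost=400, card=400
  {E}: scan cost=100, card=100
  {A}: scan cost=20, card=20
  {D}: scan cost=150, card=150
  {C}: scan cost=250, card=250
  {BE}: card=20000; try (E,hash)→2200, (B,merge)→4900, (E,merge)→5200, (B,hash)→7400, (B,nl_idx)→21000, (E,nl_idx)→23200 …(+2); best=2200 via (E,hash)
  {AE}: card=200; try (E,nl_idx)→360, (A,hash)→400, (A,nl_idx)→800, (E,merge)→940, (A,merge)→1020, (E,hash)→1440 …(+2); best=360 via (E,nl_idx)
  {AD}: card=300; try (A,hash)→500, (A,nl_idx)→1200, (D,merge)→1490, (A,merge)→1620, (D,hash)→2440, (D,nl)→3020 …(+1); best=500 via (A,hash)
  {CD}: card=3750; try (D,hash)→2900, (C,merge)→3750, (D,merge)→3850, (C,hash)→4300, (C,nl_idx)→5100, (C,nl)→37650 …(+1); best=2900 via (D,hash)
  {ABE}: card=40000; try (B,merge)→6160, (B,hash)→7760, (A,hash)→22400, (B,nl_idx)→42160, (B,nl)→80360, (A,nl_idx)→142200 …(+2); best=6160 via (B,merge)
  {ADE}: card=3000; try (E,hash)→2200, (D,hash)→2960, (D,merge)→3510, (E,merge)→4300, (E,nl_idx)→5600, (D,nl)→30360 …(+1); best=2200 via (E,hash)
  {ACD}: card=7500; try (C,hash)→4800, (C,merge)→5750, (A,hash)→6850, (C,nl_idx)→10400, (A,nl_idx)→29150, (A,merge)→51770 …(+2); best=4800 via (C,hash)
  {ABDE}: card=600000; try (B,hash)→12400, (B,merge)→45200, (D,hash)→48560, (B,nl_idx)→629200, (D,merge)→687510, (B,nl)→1202200 …(+1); best=12400 via (B,hash)
  {ACDE}: card=75000; try (C,hash)→9200, (E,hash)→13700, (C,merge)→43450, (C,nl_idx)→101200, (E,merge)→110600, (E,nl_idx)→132300 …(+2); best=9200 via (C,hash)
  {ABCDE}: card=15000000; try (B,hash)→91400, (C,hash)→616400, (B,merge)→1363200, (C,merge)→12614650, (B,nl_idx)→15684200, (C,nl_idx)→19812400 …(+2); best=91400 via (B,hash)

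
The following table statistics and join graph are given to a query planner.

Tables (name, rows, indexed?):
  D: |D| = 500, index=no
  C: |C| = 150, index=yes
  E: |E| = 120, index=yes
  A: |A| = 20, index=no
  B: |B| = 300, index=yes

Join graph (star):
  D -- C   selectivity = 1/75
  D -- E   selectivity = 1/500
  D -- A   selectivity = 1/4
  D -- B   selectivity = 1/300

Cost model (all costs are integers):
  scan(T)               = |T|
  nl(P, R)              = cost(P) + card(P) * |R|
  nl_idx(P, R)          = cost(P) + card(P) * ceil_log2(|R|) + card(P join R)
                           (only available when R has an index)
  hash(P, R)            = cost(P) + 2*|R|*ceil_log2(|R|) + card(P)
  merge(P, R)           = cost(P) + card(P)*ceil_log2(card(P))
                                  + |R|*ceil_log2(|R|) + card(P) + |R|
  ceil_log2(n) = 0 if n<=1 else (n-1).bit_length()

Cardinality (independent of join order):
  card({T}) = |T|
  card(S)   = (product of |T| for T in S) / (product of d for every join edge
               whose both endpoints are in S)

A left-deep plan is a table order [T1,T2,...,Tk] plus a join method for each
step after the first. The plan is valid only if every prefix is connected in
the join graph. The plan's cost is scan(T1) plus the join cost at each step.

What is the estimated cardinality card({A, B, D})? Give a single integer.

Tables in S: A(20), B(300), D(500)
Edges inside S: D-A(d=4), D-B(d=300)
numerator = 20 * 300 * 500 = 3000000
denominator = 4 * 300 = 1200
card(S) = 3000000 / 1200 = 2500

2500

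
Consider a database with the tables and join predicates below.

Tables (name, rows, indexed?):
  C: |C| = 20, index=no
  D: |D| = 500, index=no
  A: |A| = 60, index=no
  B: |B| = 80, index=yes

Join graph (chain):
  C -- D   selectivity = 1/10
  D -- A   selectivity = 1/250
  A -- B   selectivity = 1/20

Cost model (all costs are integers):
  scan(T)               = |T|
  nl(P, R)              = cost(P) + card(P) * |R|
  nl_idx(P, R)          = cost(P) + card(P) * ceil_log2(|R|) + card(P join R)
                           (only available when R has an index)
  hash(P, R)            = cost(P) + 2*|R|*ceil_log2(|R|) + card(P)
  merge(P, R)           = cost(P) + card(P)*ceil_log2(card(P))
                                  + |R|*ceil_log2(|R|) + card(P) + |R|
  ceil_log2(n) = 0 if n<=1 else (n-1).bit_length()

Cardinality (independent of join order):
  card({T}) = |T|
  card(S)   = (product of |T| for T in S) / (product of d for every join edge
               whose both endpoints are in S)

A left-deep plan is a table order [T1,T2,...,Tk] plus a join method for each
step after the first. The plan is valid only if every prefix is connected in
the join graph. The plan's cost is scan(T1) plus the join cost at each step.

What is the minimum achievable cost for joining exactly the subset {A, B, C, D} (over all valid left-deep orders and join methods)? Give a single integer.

Selinger DP over subsets of {A,B,C,D}:
  {C}: scan cost=20, card=20
  {D}: scan cost=500, card=500
  {A}: scan cost=60, card=60
  {B}: scan cost=80, card=80
  {CD}: card=1000; try (C,hash)→1200, (D,merge)→5140, (C,merge)→5620, (D,hash)→9040, (D,nl)→10020, (C,nl)→10500; best=1200 via (C,hash)
  {AD}: card=120; try (A,hash)→1720, (D,merge)→5480, (A,merge)→5920, (D,hash)→9120, (D,nl)→30060, (A,nl)→30500; best=1720 via (A,hash)
  {AB}: card=240; try (B,nl_idx)→720, (A,hash)→880, (B,merge)→1120, (A,merge)→1140, (B,hash)→1240, (B,nl)→4860 …(+1); best=720 via (B,nl_idx)
  {ACD}: card=240; try (C,hash)→2040, (C,merge)→2800, (A,hash)→2920, (C,nl)→4120, (A,merge)→12620, (A,nl)→61200; best=2040 via (C,hash)
  {ABD}: card=480; try (B,hash)→2960, (B,nl_idx)→3040, (B,merge)→3320, (D,merge)→7880, (D,hash)→9960, (B,nl)→11320 …(+1); best=2960 via (B,hash)
  {ABCD}: card=960; try (B,hash)→3400, (C,hash)→3640, (B,nl_idx)→4680, (B,merge)→4840, (C,merge)→7880, (C,nl)→12560 …(+1); best=3400 via (B,hash)

3400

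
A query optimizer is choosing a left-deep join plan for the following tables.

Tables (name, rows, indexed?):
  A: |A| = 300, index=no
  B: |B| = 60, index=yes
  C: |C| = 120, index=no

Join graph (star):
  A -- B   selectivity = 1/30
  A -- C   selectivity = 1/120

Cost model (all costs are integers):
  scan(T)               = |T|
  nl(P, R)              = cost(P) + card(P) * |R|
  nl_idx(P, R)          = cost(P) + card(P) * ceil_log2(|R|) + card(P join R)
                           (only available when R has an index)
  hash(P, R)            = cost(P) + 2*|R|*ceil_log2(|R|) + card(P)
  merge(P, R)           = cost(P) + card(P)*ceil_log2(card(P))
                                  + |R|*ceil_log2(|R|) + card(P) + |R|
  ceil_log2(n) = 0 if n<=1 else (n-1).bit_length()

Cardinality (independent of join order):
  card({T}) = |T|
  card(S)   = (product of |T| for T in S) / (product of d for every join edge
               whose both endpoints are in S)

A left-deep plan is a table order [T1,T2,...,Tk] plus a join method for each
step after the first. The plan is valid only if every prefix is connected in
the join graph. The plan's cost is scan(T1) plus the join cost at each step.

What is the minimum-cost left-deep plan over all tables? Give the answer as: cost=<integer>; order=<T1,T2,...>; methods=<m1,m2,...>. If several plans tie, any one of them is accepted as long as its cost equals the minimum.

cost=3300; order=A,C,B; methods=hash,hash

Selinger DP (subsets sized 1..n):
  {A}: scan cost=300, card=300
  {B}: scan cost=60, card=60
  {C}: scan cost=120, card=120
  {AB}: card=600; try (B,hash)→1320, (B,nl_idx)→2700, (A,merge)→3480, (B,merge)→3720, (A,hash)→5520, (A,nl)→18060 …(+1); best=1320 via (B,hash)
  {AC}: card=300; try (C,hash)→2280, (A,merge)→4080, (C,merge)→4260, (A,hash)→5640, (A,nl)→36120, (C,nl)→36300; best=2280 via (C,hash)
  {ABC}: card=600; try (B,hash)→3300, (C,hash)→3600, (B,nl_idx)→4680, (B,merge)→5700, (C,merge)→8880, (B,nl)→20280 …(+1); best=3300 via (B,hash)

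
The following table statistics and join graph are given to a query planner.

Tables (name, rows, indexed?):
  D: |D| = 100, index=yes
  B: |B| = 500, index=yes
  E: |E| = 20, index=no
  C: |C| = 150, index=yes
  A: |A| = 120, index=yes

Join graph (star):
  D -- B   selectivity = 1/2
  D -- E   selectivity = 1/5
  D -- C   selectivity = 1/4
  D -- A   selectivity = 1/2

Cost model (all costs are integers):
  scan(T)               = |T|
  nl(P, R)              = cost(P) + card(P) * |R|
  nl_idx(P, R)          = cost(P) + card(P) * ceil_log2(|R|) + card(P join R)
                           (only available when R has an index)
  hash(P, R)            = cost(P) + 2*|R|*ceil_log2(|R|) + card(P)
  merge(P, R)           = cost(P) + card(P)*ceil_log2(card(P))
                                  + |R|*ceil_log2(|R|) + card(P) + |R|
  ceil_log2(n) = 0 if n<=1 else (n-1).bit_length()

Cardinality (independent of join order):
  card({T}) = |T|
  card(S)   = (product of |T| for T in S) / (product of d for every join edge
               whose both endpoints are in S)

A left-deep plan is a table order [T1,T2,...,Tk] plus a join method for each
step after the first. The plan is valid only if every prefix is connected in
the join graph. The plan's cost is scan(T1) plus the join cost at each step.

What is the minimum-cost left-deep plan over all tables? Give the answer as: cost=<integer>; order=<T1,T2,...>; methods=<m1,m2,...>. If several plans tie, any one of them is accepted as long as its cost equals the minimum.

Selinger DP (subsets sized 1..n):
  {D}: scan cost=100, card=100
  {B}: scan cost=500, card=500
  {E}: scan cost=20, card=20
  {C}: scan cost=150, card=150
  {A}: scan cost=120, card=120
  {BD}: card=25000; try (D,hash)→2400, (B,merge)→5900, (D,merge)→6300, (B,hash)→9200, (B,nl_idx)→26000, (D,nl_idx)→29000 …(+2); best=2400 via (D,hash)
  {DE}: card=400; try (E,hash)→400, (D,nl_idx)→560, (D,merge)→940, (E,merge)→1020, (D,hash)→1440, (D,nl)→2020 …(+1); best=400 via (E,hash)
  {CD}: card=3750; try (D,hash)→1700, (C,merge)→2250, (D,merge)→2300, (C,hash)→2600, (C,nl_idx)→4650, (D,nl_idx)→4950 …(+2); best=1700 via (D,hash)
  {AD}: card=6000; try (D,hash)→1640, (A,merge)→1860, (D,merge)→1880, (A,hash)→1880, (A,nl_idx)→6800, (D,nl_idx)→6960 …(+2); best=1640 via (D,hash)
  {BDE}: card=100000; try (B,merge)→9400, (B,hash)→9800, (E,hash)→27600, (B,nl_idx)→104000, (B,nl)→200400, (E,merge)→402520 …(+1); best=9400 via (B,merge)
  {BCD}: card=937500; try (B,hash)→14450, (C,hash)→29800, (B,merge)→55450, (C,merge)→403750, (B,nl_idx)→972950, (C,nl_idx)→1139900 …(+2); best=14450 via (B,hash)
  {ABD}: card=1500000; try (B,hash)→16640, (A,hash)→29080, (B,merge)→90640, (A,merge)→403360, (B,nl_idx)→1555640, (A,nl_idx)→1677400 …(+2); best=16640 via (B,hash)
  {CDE}: card=15000; try (C,hash)→3200, (E,hash)→5650, (C,merge)→5750, (C,nl_idx)→18600, (E,merge)→50570, (C,nl)→60400 …(+1); best=3200 via (C,hash)
  {ADE}: card=24000; try (A,hash)→2480, (A,merge)→5360, (E,hash)→7840, (A,nl_idx)→27200, (A,nl)→48400, (E,merge)→85760 …(+1); best=2480 via (A,hash)
  {ACD}: card=225000; try (A,hash)→7130, (C,hash)→10040, (A,merge)→51410, (C,merge)→86990, (A,nl_idx)→252950, (C,nl_idx)→274640 …(+2); best=7130 via (A,hash)
  {BCDE}: card=3750000; try (B,hash)→27200, (C,hash)→111800, (B,merge)→233200, (E,hash)→952150, (C,merge)→1810750, (B,nl_idx)→3888200 …(+5); best=27200 via (B,hash)
  {ABDE}: card=6000000; try (B,hash)→35480, (A,hash)→111080, (B,merge)→391480, (E,hash)→1516840, (A,merge)→1810360, (B,nl_idx)→6218480 …(+5); best=35480 via (B,hash)
  {ABCD}: card=56250000; try (B,hash)→241130, (A,hash)→953630, (C,hash)→1519040, (B,merge)→4287130, (A,merge)→19702910, (C,merge)→33017990 …(+6); best=241130 via (B,hash)
  {ACDE}: card=900000; try (A,hash)→19880, (C,hash)→28880, (A,merge)→229160, (E,hash)→232330, (C,merge)→387830, (A,nl_idx)→1008200 …(+5); best=19880 via (A,hash)
  {ABCDE}: card=225000000; try (B,hash)→928880, (A,hash)→3778880, (C,hash)→6037880, (B,merge)→18924880, (E,hash)→56491330, (A,merge)→86278160 …(+9); best=928880 via (B,hash)

cost=928880; order=D,E,C,A,B; methods=hash,hash,hash,hash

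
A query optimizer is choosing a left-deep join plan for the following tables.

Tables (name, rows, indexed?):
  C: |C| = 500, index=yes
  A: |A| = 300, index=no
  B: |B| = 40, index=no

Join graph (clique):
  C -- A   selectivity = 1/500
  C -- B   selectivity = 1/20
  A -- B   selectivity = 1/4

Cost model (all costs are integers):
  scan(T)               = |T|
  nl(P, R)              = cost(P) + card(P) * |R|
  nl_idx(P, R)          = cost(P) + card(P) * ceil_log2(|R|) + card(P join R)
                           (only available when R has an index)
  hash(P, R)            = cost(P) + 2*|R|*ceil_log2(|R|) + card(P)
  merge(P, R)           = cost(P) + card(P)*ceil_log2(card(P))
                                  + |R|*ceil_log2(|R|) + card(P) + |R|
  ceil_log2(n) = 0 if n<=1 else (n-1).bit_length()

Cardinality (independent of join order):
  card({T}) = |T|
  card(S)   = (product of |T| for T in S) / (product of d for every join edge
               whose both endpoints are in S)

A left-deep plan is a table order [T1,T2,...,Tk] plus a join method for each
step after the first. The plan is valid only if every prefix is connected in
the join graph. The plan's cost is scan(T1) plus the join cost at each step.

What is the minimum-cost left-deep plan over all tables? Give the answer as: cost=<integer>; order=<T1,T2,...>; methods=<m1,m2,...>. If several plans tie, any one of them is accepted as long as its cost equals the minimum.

cost=4080; order=A,C,B; methods=nl_idx,hash

Selinger DP (subsets sized 1..n):
  {C}: scan cost=500, card=500
  {A}: scan cost=300, card=300
  {B}: scan cost=40, card=40
  {AC}: card=300; try (C,nl_idx)→3300, (A,hash)→6400, (C,merge)→8300, (A,merge)→8500, (C,hash)→9600, (C,nl)→150300 …(+1); best=3300 via (C,nl_idx)
  {BC}: card=1000; try (C,nl_idx)→1400, (B,hash)→1480, (C,merge)→5320, (B,merge)→5780, (C,hash)→9080, (C,nl)→20040 …(+1); best=1400 via (C,nl_idx)
  {AB}: card=3000; try (B,hash)→1080, (A,merge)→3320, (B,merge)→3580, (A,hash)→5480, (A,nl)→12040, (B,nl)→12300; best=1080 via (B,hash)
  {ABC}: card=150; try (B,hash)→4080, (B,merge)→6580, (A,hash)→7800, (C,hash)→13080, (B,nl)→15300, (A,merge)→15400 …(+4); best=4080 via (B,hash)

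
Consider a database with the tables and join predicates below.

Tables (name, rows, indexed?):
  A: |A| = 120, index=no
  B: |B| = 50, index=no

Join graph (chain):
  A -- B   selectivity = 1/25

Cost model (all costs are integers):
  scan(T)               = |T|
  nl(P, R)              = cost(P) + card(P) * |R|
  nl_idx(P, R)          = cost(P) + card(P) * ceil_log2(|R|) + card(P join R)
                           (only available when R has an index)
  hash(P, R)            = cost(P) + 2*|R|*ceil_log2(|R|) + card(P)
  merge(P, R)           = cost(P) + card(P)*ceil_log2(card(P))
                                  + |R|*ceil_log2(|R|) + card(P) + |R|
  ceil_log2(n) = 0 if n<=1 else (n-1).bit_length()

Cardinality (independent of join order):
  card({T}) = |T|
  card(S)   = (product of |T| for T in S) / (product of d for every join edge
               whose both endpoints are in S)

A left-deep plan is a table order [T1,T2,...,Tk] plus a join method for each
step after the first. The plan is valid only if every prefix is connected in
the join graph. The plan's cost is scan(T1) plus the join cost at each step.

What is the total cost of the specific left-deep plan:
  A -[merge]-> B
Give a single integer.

1430

step 1: scan A: cost=120, card=120
step 2: join B via merge
    card(P join B) = 120*50/(25) = 240
    cost = 120 + 120*7 + 50*6 + 120 + 50 = 1430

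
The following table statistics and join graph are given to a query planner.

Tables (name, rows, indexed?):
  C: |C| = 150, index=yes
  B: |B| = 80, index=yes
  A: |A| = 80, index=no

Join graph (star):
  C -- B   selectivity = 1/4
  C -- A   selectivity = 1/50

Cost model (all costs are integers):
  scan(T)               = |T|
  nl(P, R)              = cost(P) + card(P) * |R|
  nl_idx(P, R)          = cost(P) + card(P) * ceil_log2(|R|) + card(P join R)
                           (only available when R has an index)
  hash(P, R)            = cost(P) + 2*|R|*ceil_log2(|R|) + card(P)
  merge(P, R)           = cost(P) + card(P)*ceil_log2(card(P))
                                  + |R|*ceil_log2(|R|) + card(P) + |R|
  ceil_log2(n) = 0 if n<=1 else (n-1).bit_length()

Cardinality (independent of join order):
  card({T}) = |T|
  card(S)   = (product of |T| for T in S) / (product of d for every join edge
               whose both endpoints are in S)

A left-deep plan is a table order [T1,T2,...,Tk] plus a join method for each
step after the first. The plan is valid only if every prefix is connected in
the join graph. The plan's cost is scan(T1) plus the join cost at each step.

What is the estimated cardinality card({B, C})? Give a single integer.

Tables in S: B(80), C(150)
Edges inside S: C-B(d=4)
numerator = 80 * 150 = 12000
denominator = 4 = 4
card(S) = 12000 / 4 = 3000

3000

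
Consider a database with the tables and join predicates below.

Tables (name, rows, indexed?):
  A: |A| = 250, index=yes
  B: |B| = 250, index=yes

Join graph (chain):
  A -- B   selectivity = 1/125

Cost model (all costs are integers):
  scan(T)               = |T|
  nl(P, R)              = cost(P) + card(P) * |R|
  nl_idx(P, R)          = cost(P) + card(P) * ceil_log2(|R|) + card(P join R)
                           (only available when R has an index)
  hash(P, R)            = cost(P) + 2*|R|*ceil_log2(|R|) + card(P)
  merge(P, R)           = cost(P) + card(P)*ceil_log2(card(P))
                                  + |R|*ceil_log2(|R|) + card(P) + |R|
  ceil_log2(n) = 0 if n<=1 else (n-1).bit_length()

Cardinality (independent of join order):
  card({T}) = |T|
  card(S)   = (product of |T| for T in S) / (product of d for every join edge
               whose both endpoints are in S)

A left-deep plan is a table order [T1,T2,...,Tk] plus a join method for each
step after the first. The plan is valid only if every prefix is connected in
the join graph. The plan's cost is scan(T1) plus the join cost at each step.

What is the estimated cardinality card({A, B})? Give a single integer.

Tables in S: A(250), B(250)
Edges inside S: A-B(d=125)
numerator = 250 * 250 = 62500
denominator = 125 = 125
card(S) = 62500 / 125 = 500

500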